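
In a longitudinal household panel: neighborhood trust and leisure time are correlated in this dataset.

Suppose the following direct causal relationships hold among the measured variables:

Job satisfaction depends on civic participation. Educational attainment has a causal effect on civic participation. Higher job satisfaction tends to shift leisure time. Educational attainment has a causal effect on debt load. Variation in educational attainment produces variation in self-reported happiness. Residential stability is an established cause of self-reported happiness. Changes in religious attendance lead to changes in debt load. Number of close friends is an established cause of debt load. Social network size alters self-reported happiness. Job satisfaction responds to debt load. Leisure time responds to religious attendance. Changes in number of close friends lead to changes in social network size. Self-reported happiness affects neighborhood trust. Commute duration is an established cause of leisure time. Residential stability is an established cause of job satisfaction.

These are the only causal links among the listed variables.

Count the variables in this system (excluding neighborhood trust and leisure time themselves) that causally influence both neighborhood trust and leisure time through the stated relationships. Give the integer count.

3

The common causes are: educational attainment (to neighborhood trust via educational attainment → self-reported happiness → neighborhood trust; to leisure time via educational attainment → debt load → job satisfaction → leisure time); number of close friends (to neighborhood trust via number of close friends → social network size → self-reported happiness → neighborhood trust; to leisure time via number of close friends → debt load → job satisfaction → leisure time); residential stability (to neighborhood trust via residential stability → self-reported happiness → neighborhood trust; to leisure time via residential stability → job satisfaction → leisure time).
Every other variable lacks a causal path to at least one of neighborhood trust and leisure time.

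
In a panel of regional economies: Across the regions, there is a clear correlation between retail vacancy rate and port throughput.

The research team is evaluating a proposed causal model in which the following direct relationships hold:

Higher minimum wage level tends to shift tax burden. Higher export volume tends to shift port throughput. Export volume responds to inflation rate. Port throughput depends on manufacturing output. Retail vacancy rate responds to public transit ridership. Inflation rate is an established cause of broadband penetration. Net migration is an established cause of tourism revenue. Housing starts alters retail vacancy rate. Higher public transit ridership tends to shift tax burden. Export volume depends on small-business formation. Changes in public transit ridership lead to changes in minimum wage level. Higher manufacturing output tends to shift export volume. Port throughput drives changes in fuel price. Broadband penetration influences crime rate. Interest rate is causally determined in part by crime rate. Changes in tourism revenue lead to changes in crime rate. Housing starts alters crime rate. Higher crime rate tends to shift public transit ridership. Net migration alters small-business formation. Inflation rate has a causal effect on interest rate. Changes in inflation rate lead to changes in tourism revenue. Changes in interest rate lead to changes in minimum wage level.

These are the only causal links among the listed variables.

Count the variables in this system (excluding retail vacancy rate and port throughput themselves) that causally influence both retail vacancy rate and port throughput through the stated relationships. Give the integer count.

The common causes are: inflation rate (to retail vacancy rate via inflation rate → tourism revenue → crime rate → public transit ridership → retail vacancy rate; to port throughput via inflation rate → export volume → port throughput); net migration (to retail vacancy rate via net migration → tourism revenue → crime rate → public transit ridership → retail vacancy rate; to port throughput via net migration → small-business formation → export volume → port throughput).
Every other variable lacks a causal path to at least one of retail vacancy rate and port throughput.

2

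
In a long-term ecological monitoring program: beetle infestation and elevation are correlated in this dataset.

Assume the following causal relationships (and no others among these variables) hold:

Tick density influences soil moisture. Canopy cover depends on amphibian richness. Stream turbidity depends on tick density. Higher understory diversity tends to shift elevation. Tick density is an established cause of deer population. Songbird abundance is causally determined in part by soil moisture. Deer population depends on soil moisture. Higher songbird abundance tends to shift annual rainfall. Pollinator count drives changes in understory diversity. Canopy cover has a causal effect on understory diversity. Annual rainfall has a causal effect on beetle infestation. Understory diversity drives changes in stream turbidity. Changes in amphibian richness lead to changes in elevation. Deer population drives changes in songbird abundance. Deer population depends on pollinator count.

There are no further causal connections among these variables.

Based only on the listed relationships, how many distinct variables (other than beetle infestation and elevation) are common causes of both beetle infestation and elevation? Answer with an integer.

1

The common causes are: pollinator count (to beetle infestation via pollinator count → deer population → songbird abundance → annual rainfall → beetle infestation; to elevation via pollinator count → understory diversity → elevation).
Every other variable lacks a causal path to at least one of beetle infestation and elevation.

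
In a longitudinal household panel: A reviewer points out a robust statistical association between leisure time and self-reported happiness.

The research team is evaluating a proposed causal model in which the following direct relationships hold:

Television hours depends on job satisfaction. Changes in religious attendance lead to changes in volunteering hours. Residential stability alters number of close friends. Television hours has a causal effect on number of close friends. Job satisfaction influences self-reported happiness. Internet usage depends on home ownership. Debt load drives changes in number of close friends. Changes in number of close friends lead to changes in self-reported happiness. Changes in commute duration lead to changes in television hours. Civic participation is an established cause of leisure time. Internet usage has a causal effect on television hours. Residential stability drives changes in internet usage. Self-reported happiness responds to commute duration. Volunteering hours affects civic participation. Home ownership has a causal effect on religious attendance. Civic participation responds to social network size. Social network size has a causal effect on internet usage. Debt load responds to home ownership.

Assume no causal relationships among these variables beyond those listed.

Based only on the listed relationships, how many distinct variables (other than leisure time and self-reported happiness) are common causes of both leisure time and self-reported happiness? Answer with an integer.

The common causes are: home ownership (to leisure time via home ownership → religious attendance → volunteering hours → civic participation → leisure time; to self-reported happiness via home ownership → debt load → number of close friends → self-reported happiness); social network size (to leisure time via social network size → civic participation → leisure time; to self-reported happiness via social network size → internet usage → television hours → number of close friends → self-reported happiness).
Every other variable lacks a causal path to at least one of leisure time and self-reported happiness.

2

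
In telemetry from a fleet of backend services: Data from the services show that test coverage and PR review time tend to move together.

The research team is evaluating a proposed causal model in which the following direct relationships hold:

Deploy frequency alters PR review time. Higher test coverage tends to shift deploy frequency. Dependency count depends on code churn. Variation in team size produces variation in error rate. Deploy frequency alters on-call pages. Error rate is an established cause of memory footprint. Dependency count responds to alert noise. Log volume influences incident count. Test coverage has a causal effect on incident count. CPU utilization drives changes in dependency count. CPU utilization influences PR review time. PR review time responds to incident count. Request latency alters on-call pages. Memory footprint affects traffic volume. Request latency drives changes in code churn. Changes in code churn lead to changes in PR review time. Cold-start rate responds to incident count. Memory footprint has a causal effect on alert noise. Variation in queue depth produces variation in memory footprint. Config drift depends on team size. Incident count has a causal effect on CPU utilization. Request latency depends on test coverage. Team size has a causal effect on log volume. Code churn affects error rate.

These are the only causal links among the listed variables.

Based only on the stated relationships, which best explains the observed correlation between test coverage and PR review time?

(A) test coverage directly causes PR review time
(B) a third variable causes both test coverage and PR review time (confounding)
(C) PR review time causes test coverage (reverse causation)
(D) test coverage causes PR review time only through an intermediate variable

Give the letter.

Test coverage reaches PR review time through test coverage → incident count → PR review time — an indirect causal chain with no direct test coverage → PR review time link. No variable causes both test coverage and PR review time, so confounding is ruled out; the effect is mediated.

D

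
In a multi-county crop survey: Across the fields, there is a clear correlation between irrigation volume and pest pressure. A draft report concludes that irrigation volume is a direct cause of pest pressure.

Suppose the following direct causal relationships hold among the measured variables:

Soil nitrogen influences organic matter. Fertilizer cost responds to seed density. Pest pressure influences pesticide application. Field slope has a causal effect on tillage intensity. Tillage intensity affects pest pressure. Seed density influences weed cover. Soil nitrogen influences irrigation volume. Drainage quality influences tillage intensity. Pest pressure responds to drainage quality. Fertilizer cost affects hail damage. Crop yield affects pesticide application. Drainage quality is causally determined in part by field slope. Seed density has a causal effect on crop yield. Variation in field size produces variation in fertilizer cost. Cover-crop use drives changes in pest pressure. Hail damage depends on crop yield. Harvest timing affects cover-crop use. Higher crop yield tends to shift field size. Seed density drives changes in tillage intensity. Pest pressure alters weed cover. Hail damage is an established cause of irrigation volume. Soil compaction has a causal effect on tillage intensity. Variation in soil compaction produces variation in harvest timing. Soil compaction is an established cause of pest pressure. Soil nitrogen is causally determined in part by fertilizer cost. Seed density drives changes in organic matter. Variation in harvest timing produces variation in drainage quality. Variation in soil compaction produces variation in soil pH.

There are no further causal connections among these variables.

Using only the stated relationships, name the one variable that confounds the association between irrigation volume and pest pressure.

seed density

Seed density has a causal path to irrigation volume (seed density → fertilizer cost → hail damage → irrigation volume) and a separate causal path to pest pressure (seed density → tillage intensity → pest pressure), so it is a common cause of both.
No stated relationship gives irrigation volume a causal route to pest pressure, so the correlation is explained by the shared upstream cause rather than a direct effect.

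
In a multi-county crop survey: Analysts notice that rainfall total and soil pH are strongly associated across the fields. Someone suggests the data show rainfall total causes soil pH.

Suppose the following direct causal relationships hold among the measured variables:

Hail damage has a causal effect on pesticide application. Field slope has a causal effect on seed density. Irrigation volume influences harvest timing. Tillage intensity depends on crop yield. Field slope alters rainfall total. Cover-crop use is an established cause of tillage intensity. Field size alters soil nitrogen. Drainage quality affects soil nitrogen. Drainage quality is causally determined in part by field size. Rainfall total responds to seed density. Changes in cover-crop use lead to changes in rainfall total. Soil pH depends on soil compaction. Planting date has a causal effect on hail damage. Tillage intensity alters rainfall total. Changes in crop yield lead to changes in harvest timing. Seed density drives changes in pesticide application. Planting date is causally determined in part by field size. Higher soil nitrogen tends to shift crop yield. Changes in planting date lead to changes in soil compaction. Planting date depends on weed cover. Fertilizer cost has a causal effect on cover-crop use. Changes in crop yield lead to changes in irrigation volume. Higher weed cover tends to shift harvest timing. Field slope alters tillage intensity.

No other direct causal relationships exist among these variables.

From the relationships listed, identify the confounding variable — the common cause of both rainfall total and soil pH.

Field size has a causal path to rainfall total (field size → soil nitrogen → crop yield → tillage intensity → rainfall total) and a separate causal path to soil pH (field size → planting date → soil compaction → soil pH), so it is a common cause of both.
No stated relationship gives rainfall total a causal route to soil pH, so the correlation is explained by the shared upstream cause rather than a direct effect.

field size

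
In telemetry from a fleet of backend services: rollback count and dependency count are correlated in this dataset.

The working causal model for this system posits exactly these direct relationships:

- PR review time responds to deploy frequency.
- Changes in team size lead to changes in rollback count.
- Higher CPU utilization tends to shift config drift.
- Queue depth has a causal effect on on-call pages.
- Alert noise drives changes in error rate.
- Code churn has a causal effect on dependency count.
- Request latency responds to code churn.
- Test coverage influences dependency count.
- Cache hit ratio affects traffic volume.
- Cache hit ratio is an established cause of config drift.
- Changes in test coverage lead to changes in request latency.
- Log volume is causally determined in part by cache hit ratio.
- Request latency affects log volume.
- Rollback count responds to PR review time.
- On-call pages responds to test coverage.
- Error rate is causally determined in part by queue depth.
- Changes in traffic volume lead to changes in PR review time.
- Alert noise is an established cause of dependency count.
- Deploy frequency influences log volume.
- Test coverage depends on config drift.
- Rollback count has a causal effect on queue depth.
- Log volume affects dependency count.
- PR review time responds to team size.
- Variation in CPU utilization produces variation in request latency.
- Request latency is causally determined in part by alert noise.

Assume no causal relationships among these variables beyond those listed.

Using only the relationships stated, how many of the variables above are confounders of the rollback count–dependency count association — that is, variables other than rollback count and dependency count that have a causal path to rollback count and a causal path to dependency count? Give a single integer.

The common causes are: cache hit ratio (to rollback count via cache hit ratio → traffic volume → PR review time → rollback count; to dependency count via cache hit ratio → log volume → dependency count); deploy frequency (to rollback count via deploy frequency → PR review time → rollback count; to dependency count via deploy frequency → log volume → dependency count).
Every other variable lacks a causal path to at least one of rollback count and dependency count.

2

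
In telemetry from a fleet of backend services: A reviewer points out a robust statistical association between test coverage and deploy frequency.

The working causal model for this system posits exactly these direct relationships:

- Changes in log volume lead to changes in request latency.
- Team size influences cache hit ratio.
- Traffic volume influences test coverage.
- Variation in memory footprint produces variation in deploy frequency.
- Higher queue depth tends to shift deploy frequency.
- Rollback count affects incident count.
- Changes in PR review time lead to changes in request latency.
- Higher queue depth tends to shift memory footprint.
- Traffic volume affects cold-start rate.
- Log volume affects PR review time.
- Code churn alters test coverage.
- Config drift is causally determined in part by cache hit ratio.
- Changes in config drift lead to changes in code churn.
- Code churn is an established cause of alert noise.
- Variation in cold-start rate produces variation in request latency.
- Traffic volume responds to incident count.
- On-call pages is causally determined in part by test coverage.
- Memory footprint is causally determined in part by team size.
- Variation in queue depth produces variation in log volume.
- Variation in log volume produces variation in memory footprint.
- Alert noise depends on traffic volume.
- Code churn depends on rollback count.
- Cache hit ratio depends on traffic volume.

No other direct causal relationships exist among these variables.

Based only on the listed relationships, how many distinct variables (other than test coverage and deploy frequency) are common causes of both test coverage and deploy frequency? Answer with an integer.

The common causes are: team size (to test coverage via team size → cache hit ratio → config drift → code churn → test coverage; to deploy frequency via team size → memory footprint → deploy frequency).
Every other variable lacks a causal path to at least one of test coverage and deploy frequency.

1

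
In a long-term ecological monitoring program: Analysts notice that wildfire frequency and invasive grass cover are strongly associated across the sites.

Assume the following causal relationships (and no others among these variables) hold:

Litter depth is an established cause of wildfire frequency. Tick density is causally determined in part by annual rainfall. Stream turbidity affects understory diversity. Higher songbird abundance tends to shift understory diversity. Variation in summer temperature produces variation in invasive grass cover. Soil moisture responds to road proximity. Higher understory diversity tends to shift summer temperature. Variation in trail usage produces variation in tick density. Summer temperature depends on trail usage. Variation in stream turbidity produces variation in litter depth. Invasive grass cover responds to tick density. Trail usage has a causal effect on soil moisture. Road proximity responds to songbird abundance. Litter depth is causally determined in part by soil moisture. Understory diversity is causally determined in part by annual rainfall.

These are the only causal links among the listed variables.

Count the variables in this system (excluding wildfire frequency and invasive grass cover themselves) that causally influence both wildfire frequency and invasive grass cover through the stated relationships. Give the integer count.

The common causes are: songbird abundance (to wildfire frequency via songbird abundance → road proximity → soil moisture → litter depth → wildfire frequency; to invasive grass cover via songbird abundance → understory diversity → summer temperature → invasive grass cover); stream turbidity (to wildfire frequency via stream turbidity → litter depth → wildfire frequency; to invasive grass cover via stream turbidity → understory diversity → summer temperature → invasive grass cover); trail usage (to wildfire frequency via trail usage → soil moisture → litter depth → wildfire frequency; to invasive grass cover via trail usage → tick density → invasive grass cover).
Every other variable lacks a causal path to at least one of wildfire frequency and invasive grass cover.

3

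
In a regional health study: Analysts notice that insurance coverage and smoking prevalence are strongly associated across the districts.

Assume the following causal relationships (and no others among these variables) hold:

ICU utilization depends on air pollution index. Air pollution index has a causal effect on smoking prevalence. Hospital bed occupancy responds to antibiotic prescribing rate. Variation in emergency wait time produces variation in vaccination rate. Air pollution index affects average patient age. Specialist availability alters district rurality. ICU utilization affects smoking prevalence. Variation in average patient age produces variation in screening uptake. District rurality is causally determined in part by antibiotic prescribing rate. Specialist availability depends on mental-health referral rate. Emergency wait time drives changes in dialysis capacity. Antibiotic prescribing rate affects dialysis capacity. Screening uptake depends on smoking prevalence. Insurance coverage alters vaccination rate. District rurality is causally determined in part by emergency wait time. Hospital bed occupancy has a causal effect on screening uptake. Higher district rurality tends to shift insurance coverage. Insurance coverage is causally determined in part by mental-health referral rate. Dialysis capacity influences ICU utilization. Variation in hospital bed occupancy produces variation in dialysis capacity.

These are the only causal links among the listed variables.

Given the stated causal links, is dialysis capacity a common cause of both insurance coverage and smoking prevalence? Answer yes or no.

no

Dialysis capacity has no stated causal path to insurance coverage. A confounder must cause both variables, so dialysis capacity does not qualify.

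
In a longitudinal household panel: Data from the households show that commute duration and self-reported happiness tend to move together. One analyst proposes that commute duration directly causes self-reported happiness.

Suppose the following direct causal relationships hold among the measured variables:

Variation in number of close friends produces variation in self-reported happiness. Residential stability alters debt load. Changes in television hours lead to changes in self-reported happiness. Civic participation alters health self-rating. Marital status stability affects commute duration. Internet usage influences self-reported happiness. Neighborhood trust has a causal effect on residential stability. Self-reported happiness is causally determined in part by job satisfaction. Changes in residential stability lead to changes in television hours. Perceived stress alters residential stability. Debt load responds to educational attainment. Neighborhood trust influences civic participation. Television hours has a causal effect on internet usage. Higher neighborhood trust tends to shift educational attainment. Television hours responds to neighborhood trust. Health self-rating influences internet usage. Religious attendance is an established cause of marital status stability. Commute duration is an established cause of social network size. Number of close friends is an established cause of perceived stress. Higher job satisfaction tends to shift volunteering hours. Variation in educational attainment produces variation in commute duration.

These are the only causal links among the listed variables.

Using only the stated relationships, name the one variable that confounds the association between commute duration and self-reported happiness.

neighborhood trust

Neighborhood trust has a causal path to commute duration (neighborhood trust → educational attainment → commute duration) and a separate causal path to self-reported happiness (neighborhood trust → television hours → self-reported happiness), so it is a common cause of both.
No stated relationship gives commute duration a causal route to self-reported happiness, so the correlation is explained by the shared upstream cause rather than a direct effect.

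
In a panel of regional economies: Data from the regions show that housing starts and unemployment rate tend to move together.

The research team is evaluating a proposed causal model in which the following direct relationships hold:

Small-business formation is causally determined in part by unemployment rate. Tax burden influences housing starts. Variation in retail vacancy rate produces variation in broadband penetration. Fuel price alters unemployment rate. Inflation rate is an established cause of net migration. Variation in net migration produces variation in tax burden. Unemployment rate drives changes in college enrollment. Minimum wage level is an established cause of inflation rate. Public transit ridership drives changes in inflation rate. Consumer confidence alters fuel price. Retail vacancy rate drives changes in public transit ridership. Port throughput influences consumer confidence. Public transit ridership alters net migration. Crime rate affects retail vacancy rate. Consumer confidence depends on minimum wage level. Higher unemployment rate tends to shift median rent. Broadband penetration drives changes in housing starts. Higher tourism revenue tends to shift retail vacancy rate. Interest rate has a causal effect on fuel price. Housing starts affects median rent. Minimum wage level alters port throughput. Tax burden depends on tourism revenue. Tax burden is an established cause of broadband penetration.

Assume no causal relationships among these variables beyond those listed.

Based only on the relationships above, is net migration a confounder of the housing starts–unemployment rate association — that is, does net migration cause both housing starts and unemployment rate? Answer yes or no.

Net migration has no stated causal path to unemployment rate. A confounder must cause both variables, so net migration does not qualify.

no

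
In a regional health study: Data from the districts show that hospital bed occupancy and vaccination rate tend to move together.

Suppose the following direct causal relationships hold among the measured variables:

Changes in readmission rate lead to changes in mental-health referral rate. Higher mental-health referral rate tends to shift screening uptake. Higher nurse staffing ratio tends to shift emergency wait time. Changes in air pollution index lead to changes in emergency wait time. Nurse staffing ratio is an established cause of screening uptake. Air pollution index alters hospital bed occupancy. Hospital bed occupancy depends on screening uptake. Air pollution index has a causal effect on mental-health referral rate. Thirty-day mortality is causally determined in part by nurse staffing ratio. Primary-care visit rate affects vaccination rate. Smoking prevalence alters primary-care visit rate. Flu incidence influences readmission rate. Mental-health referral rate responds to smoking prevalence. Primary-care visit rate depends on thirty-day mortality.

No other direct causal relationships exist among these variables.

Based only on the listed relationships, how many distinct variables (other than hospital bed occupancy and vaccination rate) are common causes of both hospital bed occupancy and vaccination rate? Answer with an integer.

The common causes are: nurse staffing ratio (to hospital bed occupancy via nurse staffing ratio → screening uptake → hospital bed occupancy; to vaccination rate via nurse staffing ratio → thirty-day mortality → primary-care visit rate → vaccination rate); smoking prevalence (to hospital bed occupancy via smoking prevalence → mental-health referral rate → screening uptake → hospital bed occupancy; to vaccination rate via smoking prevalence → primary-care visit rate → vaccination rate).
Every other variable lacks a causal path to at least one of hospital bed occupancy and vaccination rate.

2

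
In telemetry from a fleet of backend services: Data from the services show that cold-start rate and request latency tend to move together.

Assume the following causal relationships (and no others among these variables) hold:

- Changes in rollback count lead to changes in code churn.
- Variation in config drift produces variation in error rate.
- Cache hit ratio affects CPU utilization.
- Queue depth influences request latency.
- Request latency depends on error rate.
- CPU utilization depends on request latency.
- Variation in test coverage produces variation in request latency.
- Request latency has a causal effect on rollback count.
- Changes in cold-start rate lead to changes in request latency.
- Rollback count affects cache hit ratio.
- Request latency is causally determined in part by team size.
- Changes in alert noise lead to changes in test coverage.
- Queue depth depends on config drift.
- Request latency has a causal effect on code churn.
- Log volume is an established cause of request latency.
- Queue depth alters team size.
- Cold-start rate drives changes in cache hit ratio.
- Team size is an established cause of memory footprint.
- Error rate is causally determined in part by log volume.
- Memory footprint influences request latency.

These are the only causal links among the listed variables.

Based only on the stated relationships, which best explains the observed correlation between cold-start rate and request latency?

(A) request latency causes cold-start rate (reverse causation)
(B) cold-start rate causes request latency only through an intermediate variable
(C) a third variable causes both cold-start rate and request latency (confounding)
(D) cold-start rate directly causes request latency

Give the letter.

D

There is a stated direct causal link cold-start rate → request latency, and no variable causes both cold-start rate and request latency, so the correlation reflects direct causation.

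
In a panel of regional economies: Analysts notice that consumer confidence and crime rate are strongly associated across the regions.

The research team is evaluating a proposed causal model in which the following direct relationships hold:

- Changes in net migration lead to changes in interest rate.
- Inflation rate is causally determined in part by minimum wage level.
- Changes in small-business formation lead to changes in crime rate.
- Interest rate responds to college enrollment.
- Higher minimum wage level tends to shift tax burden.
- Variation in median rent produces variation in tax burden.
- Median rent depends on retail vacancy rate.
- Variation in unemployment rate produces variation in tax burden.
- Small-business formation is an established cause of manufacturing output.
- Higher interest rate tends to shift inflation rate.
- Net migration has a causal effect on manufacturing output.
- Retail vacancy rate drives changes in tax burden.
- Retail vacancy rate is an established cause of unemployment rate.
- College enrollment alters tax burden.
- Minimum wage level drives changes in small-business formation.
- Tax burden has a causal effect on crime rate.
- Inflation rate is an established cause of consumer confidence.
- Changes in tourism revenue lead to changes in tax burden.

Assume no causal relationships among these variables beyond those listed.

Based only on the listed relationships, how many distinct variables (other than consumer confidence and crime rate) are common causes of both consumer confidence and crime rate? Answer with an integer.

2

The common causes are: college enrollment (to consumer confidence via college enrollment → interest rate → inflation rate → consumer confidence; to crime rate via college enrollment → tax burden → crime rate); minimum wage level (to consumer confidence via minimum wage level → inflation rate → consumer confidence; to crime rate via minimum wage level → small-business formation → crime rate).
Every other variable lacks a causal path to at least one of consumer confidence and crime rate.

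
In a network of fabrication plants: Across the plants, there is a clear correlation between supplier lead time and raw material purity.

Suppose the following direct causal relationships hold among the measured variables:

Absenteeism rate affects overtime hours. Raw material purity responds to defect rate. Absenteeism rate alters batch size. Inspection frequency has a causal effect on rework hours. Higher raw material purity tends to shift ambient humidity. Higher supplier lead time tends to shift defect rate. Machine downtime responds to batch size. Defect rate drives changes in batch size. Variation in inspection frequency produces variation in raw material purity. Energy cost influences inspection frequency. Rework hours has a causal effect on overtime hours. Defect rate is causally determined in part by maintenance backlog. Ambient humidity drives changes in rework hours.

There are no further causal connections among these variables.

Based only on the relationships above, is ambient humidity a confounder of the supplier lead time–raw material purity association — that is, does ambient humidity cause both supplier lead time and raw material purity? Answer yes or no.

no

Ambient humidity has no stated causal path to either supplier lead time or raw material purity. A confounder must cause both variables, so ambient humidity does not qualify.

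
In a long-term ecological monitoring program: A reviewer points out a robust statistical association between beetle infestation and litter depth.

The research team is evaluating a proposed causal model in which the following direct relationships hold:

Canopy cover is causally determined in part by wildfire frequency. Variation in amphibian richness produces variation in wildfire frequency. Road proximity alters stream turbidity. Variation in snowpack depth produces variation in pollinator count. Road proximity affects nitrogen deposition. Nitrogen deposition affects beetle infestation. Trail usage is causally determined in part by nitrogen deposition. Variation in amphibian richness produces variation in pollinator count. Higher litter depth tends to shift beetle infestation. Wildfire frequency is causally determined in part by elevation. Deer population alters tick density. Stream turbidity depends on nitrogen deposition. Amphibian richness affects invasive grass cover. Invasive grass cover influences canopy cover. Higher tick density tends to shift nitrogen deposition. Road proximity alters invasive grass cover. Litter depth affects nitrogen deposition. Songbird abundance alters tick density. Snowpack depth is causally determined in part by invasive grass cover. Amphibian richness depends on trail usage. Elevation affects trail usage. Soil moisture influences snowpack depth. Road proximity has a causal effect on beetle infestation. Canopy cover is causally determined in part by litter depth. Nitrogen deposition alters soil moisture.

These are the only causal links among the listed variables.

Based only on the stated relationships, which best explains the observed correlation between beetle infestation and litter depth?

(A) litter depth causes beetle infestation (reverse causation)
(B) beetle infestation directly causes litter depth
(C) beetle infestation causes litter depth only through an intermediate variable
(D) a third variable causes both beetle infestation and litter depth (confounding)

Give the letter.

A

The stated link runs litter depth → beetle infestation; beetle infestation has no causal path to litter depth. No variable causes both, so confounding is ruled out. The correlation reflects reverse causation.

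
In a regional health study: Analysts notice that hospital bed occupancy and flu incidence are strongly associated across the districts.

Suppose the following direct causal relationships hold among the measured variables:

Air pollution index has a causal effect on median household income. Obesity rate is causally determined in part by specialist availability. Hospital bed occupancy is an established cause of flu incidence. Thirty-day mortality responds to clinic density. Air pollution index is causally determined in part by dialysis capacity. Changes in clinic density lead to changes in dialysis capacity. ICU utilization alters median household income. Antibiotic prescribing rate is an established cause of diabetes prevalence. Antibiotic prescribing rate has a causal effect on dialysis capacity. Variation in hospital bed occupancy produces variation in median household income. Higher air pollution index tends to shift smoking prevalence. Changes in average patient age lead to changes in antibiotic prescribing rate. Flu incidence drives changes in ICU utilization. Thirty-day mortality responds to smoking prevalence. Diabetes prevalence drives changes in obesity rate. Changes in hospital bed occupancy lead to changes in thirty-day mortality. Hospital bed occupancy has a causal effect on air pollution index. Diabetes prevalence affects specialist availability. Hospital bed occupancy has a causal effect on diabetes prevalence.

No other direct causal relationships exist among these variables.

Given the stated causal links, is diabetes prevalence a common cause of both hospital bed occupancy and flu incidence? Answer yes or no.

no

Diabetes prevalence has no stated causal path to either hospital bed occupancy or flu incidence. A confounder must cause both variables, so diabetes prevalence does not qualify.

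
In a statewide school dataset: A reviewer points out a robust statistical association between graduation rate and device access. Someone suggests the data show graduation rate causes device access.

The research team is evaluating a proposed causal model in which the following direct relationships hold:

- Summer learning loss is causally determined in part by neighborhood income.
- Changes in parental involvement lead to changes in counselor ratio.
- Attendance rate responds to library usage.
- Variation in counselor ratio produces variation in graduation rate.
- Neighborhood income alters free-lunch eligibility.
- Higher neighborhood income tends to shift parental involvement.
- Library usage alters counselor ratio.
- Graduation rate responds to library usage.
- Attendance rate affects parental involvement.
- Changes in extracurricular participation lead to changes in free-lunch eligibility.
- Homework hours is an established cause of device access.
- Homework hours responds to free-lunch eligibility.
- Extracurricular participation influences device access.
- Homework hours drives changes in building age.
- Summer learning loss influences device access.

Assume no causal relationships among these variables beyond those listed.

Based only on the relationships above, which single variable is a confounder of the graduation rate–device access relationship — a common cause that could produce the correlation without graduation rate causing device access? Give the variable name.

Neighborhood income has a causal path to graduation rate (neighborhood income → parental involvement → counselor ratio → graduation rate) and a separate causal path to device access (neighborhood income → summer learning loss → device access), so it is a common cause of both.
No stated relationship gives graduation rate a causal route to device access, so the correlation is explained by the shared upstream cause rather than a direct effect.

neighborhood income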